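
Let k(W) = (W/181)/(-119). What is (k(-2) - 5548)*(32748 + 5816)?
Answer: -4608335140680/21539 ≈ -2.1395e+8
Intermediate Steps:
k(W) = -W/21539 (k(W) = (W*(1/181))*(-1/119) = (W/181)*(-1/119) = -W/21539)
(k(-2) - 5548)*(32748 + 5816) = (-1/21539*(-2) - 5548)*(32748 + 5816) = (2/21539 - 5548)*38564 = -119498370/21539*38564 = -4608335140680/21539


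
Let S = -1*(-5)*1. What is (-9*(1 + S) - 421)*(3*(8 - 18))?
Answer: 14250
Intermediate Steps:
S = 5 (S = 5*1 = 5)
(-9*(1 + S) - 421)*(3*(8 - 18)) = (-9*(1 + 5) - 421)*(3*(8 - 18)) = (-9*6 - 421)*(3*(-10)) = (-54 - 421)*(-30) = -475*(-30) = 14250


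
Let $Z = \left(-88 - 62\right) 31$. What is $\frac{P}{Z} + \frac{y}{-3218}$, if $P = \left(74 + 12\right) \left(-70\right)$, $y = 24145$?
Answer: $- \frac{9290189}{1496370} \approx -6.2085$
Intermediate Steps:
$Z = -4650$ ($Z = \left(-88 - 62\right) 31 = \left(-150\right) 31 = -4650$)
$P = -6020$ ($P = 86 \left(-70\right) = -6020$)
$\frac{P}{Z} + \frac{y}{-3218} = - \frac{6020}{-4650} + \frac{24145}{-3218} = \left(-6020\right) \left(- \frac{1}{4650}\right) + 24145 \left(- \frac{1}{3218}\right) = \frac{602}{465} - \frac{24145}{3218} = - \frac{9290189}{1496370}$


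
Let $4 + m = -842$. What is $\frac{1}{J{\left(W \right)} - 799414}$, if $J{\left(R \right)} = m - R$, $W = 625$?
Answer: $- \frac{1}{800885} \approx -1.2486 \cdot 10^{-6}$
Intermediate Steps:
$m = -846$ ($m = -4 - 842 = -846$)
$J{\left(R \right)} = -846 - R$
$\frac{1}{J{\left(W \right)} - 799414} = \frac{1}{\left(-846 - 625\right) - 799414} = \frac{1}{-1471 - 799414} = \frac{1}{-800885} = - \frac{1}{800885}$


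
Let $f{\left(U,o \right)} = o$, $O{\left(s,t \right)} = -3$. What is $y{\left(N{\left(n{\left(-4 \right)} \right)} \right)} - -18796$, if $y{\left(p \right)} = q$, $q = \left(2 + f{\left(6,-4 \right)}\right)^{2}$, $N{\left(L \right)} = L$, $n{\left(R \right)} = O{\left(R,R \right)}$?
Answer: $18800$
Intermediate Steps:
$n{\left(R \right)} = -3$
$q = 4$ ($q = \left(2 - 4\right)^{2} = \left(-2\right)^{2} = 4$)
$y{\left(p \right)} = 4$
$y{\left(N{\left(n{\left(-4 \right)} \right)} \right)} - -18796 = 4 - -18796 = 4 + 18796 = 18800$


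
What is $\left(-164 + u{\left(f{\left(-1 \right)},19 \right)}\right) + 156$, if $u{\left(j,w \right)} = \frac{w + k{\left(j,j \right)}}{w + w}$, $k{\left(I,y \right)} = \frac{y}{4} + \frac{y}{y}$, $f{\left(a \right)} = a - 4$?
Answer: $- \frac{1141}{152} \approx -7.5066$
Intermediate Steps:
$f{\left(a \right)} = -4 + a$
$k{\left(I,y \right)} = 1 + \frac{y}{4}$ ($k{\left(I,y \right)} = y \frac{1}{4} + 1 = \frac{y}{4} + 1 = 1 + \frac{y}{4}$)
$u{\left(j,w \right)} = \frac{1 + w + \frac{j}{4}}{2 w}$ ($u{\left(j,w \right)} = \frac{w + \left(1 + \frac{j}{4}\right)}{w + w} = \frac{1 + w + \frac{j}{4}}{2 w}$)
$\left(-164 + u{\left(f{\left(-1 \right)},19 \right)}\right) + 156 = \left(-164 + \frac{4 - 5 + 4 \cdot 19}{8 \cdot 19}\right) + 156 = \left(-164 + \frac{1}{8} \cdot \frac{1}{19} \left(4 - 5 + 76\right)\right) + 156 = \left(-164 + \frac{1}{8} \cdot \frac{1}{19} \cdot 75\right) + 156 = \left(-164 + \frac{75}{152}\right) + 156 = - \frac{24853}{152} + 156 = - \frac{1141}{152}$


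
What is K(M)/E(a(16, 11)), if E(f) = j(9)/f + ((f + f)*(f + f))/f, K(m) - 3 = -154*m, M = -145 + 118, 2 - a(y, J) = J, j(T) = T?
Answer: -4161/37 ≈ -112.46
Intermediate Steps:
a(y, J) = 2 - J
M = -27
K(m) = 3 - 154*m
E(f) = 4*f + 9/f (E(f) = 9/f + ((f + f)*(f + f))/f = 9/f + ((2*f)*(2*f))/f = 9/f + (4*f²)/f = 9/f + 4*f = 4*f + 9/f)
K(M)/E(a(16, 11)) = (3 - 154*(-27))/(4*(2 - 1*11) + 9/(2 - 1*11)) = (3 + 4158)/(4*(2 - 11) + 9/(2 - 11)) = 4161/(4*(-9) + 9/(-9)) = 4161/(-36 + 9*(-⅑)) = 4161/(-36 - 1) = 4161/(-37) = 4161*(-1/37) = -4161/37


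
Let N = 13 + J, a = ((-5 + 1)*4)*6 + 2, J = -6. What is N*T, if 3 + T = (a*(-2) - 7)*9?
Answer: 11382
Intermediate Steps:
a = -94 (a = -4*4*6 + 2 = -16*6 + 2 = -96 + 2 = -94)
T = 1626 (T = -3 + (-94*(-2) - 7)*9 = -3 + (188 - 7)*9 = -3 + 181*9 = -3 + 1629 = 1626)
N = 7 (N = 13 - 6 = 7)
N*T = 7*1626 = 11382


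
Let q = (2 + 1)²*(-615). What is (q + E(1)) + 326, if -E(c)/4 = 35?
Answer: -5349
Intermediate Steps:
E(c) = -140 (E(c) = -4*35 = -140)
q = -5535 (q = 3²*(-615) = 9*(-615) = -5535)
(q + E(1)) + 326 = (-5535 - 140) + 326 = -5675 + 326 = -5349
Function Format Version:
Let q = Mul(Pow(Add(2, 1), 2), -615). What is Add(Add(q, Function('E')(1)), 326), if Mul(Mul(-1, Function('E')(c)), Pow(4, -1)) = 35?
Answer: -5349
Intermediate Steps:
Function('E')(c) = -140 (Function('E')(c) = Mul(-4, 35) = -140)
q = -5535 (q = Mul(Pow(3, 2), -615) = Mul(9, -615) = -5535)
Add(Add(q, Function('E')(1)), 326) = Add(Add(-5535, -140), 326) = Add(-5675, 326) = -5349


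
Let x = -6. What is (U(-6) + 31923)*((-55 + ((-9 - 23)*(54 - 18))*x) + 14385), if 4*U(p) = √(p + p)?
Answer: 678108366 + 10621*I*√3 ≈ 6.7811e+8 + 18396.0*I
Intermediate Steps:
U(p) = √2*√p/4 (U(p) = √(p + p)/4 = √(2*p)/4 = (√2*√p)/4 = √2*√p/4)
(U(-6) + 31923)*((-55 + ((-9 - 23)*(54 - 18))*x) + 14385) = (√2*√(-6)/4 + 31923)*((-55 + ((-9 - 23)*(54 - 18))*(-6)) + 14385) = (√2*(I*√6)/4 + 31923)*((-55 - 32*36*(-6)) + 14385) = (I*√3/2 + 31923)*((-55 - 1152*(-6)) + 14385) = (31923 + I*√3/2)*((-55 + 6912) + 14385) = (31923 + I*√3/2)*(6857 + 14385) = (31923 + I*√3/2)*21242 = 678108366 + 10621*I*√3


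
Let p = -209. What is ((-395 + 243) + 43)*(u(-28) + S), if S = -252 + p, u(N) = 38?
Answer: 46107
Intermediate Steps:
S = -461 (S = -252 - 209 = -461)
((-395 + 243) + 43)*(u(-28) + S) = ((-395 + 243) + 43)*(38 - 461) = (-152 + 43)*(-423) = -109*(-423) = 46107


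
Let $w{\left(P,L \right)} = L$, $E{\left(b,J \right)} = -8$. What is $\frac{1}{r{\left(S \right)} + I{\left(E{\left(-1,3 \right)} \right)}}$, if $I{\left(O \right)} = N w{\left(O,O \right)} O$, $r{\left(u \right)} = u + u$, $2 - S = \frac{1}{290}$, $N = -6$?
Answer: $- \frac{145}{55101} \approx -0.0026315$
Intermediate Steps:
$S = \frac{579}{290}$ ($S = 2 - \frac{1}{290} = \frac{579}{290} \approx 1.9966$)
$r{\left(u \right)} = 2 u$
$I{\left(O \right)} = - 6 O^{2}$ ($I{\left(O \right)} = - 6 O O = - 6 O^{2}$)
$\frac{1}{r{\left(S \right)} + I{\left(E{\left(-1,3 \right)} \right)}} = \frac{1}{2 \cdot \frac{579}{290} - 6 \left(-8\right)^{2}} = \frac{1}{\frac{579}{145} - 384} = \frac{1}{- \frac{55101}{145}} = - \frac{145}{55101}$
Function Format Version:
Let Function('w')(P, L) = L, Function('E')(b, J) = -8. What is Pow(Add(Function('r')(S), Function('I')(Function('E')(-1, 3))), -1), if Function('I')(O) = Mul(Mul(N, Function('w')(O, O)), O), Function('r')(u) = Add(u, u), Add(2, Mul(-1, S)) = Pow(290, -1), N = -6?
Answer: Rational(-145, 55101) ≈ -0.0026315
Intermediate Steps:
S = Rational(579, 290) (S = Add(2, Mul(-1, Pow(290, -1))) = Add(2, Mul(-1, Rational(1, 290))) = Add(2, Rational(-1, 290)) = Rational(579, 290) ≈ 1.9966)
Function('r')(u) = Mul(2, u)
Function('I')(O) = Mul(-6, Pow(O, 2)) (Function('I')(O) = Mul(Mul(-6, O), O) = Mul(-6, Pow(O, 2)))
Pow(Add(Function('r')(S), Function('I')(Function('E')(-1, 3))), -1) = Pow(Add(Mul(2, Rational(579, 290)), Mul(-6, Pow(-8, 2))), -1) = Pow(Add(Rational(579, 145), Mul(-6, 64)), -1) = Pow(Add(Rational(579, 145), -384), -1) = Pow(Rational(-55101, 145), -1) = Rational(-145, 55101)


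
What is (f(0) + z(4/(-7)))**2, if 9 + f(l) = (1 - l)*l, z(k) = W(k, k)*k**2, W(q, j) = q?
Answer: 9928801/117649 ≈ 84.393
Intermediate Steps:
z(k) = k**3 (z(k) = k*k**2 = k**3)
f(l) = -9 + l*(1 - l) (f(l) = -9 + (1 - l)*l = -9 + l*(1 - l))
(f(0) + z(4/(-7)))**2 = ((-9 + 0 - 1*0**2) + (4/(-7))**3)**2 = ((-9 + 0 - 1*0) + (4*(-1/7))**3)**2 = ((-9 + 0 + 0) + (-4/7)**3)**2 = (-9 - 64/343)**2 = (-3151/343)**2 = 9928801/117649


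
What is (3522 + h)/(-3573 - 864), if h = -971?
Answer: -2551/4437 ≈ -0.57494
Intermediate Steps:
(3522 + h)/(-3573 - 864) = (3522 - 971)/(-3573 - 864) = 2551/(-4437) = 2551*(-1/4437) = -2551/4437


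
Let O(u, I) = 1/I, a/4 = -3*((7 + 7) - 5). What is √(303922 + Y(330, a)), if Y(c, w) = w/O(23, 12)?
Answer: √302626 ≈ 550.11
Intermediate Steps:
a = -108 (a = 4*(-3*((7 + 7) - 5)) = 4*(-3*(14 - 5)) = 4*(-3*9) = 4*(-27) = -108)
Y(c, w) = 12*w (Y(c, w) = w/(1/12) = w*12 = 12*w)
√(303922 + Y(330, a)) = √(303922 + 12*(-108)) = √(303922 - 1296) = √302626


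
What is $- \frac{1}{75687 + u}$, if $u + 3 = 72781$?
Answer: $- \frac{1}{148465} \approx -6.7356 \cdot 10^{-6}$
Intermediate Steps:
$u = 72778$ ($u = -3 + 72781 = 72778$)
$- \frac{1}{75687 + u} = - \frac{1}{75687 + 72778} = - \frac{1}{148465}$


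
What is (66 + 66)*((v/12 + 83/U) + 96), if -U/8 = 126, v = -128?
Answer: 945263/84 ≈ 11253.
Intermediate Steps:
U = -1008 (U = -8*126 = -1008)
(66 + 66)*((v/12 + 83/U) + 96) = (66 + 66)*((-128/12 + 83/(-1008)) + 96) = 132*((-128*1/12 + 83*(-1/1008)) + 96) = 132*((-32/3 - 83/1008) + 96) = 132*(-10835/1008 + 96) = 132*(85933/1008) = 945263/84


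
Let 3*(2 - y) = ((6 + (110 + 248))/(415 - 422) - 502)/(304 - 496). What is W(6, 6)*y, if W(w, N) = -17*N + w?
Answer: -299/3 ≈ -99.667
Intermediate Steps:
W(w, N) = w - 17*N
y = 299/288 (y = 2 - ((6 + (110 + 248))/(415 - 422) - 502)/(3*(304 - 496)) = 2 - ((6 + 358)/(-7) - 502)/(3*(-192)) = 2 - (364*(-⅐) - 502)*(-1)/(3*192) = 2 - (-52 - 502)*(-1)/(3*192) = 2 - (-554)*(-1)/(3*192) = 2 - ⅓*277/96 = 2 - 277/288 = 299/288 ≈ 1.0382)
W(6, 6)*y = (6 - 17*6)*(299/288) = (6 - 102)*(299/288) = -96*299/288 = -299/3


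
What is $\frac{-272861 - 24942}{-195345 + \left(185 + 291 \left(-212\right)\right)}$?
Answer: $\frac{297803}{256852} \approx 1.1594$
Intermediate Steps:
$\frac{-272861 - 24942}{-195345 + \left(185 + 291 \left(-212\right)\right)} = - \frac{297803}{-195345 + \left(185 - 61692\right)} = - \frac{297803}{-195345 - 61507} = - \frac{297803}{-256852} = \left(-297803\right) \left(- \frac{1}{256852}\right) = \frac{297803}{256852}$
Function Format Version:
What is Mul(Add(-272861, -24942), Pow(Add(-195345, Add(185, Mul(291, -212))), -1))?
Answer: Rational(297803, 256852) ≈ 1.1594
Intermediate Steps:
Mul(Add(-272861, -24942), Pow(Add(-195345, Add(185, Mul(291, -212))), -1)) = Mul(-297803, Pow(Add(-195345, Add(185, -61692)), -1)) = Mul(-297803, Pow(Add(-195345, -61507), -1)) = Mul(-297803, Pow(-256852, -1)) = Mul(-297803, Rational(-1, 256852)) = Rational(297803, 256852)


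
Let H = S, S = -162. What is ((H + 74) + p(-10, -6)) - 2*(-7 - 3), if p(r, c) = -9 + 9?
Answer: -68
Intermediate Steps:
H = -162
p(r, c) = 0
((H + 74) + p(-10, -6)) - 2*(-7 - 3) = ((-162 + 74) + 0) - 2*(-7 - 3) = (-88 + 0) - 2*(-10) = -88 + 20 = -68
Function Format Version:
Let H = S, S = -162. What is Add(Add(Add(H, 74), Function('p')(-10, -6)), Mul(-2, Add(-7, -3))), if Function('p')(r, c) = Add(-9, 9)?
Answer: -68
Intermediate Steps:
H = -162
Function('p')(r, c) = 0
Add(Add(Add(H, 74), Function('p')(-10, -6)), Mul(-2, Add(-7, -3))) = Add(Add(Add(-162, 74), 0), Mul(-2, Add(-7, -3))) = Add(Add(-88, 0), Mul(-2, -10)) = Add(-88, 20) = -68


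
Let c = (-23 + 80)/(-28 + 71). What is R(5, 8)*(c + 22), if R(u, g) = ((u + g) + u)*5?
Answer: 90270/43 ≈ 2099.3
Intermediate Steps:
c = 57/43 ≈ 1.3256
R(u, g) = 5*g + 10*u (R(u, g) = ((g + u) + u)*5 = (g + 2*u)*5 = 5*g + 10*u)
R(5, 8)*(c + 22) = (5*8 + 10*5)*(57/43 + 22) = (40 + 50)*(1003/43) = 90*(1003/43) = 90270/43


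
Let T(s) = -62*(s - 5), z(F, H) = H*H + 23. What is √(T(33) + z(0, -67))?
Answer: 2*√694 ≈ 52.688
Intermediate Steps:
z(F, H) = 23 + H² (z(F, H) = H² + 23 = 23 + H²)
T(s) = 310 - 62*s (T(s) = -62*(-5 + s) = 310 - 62*s)
√(T(33) + z(0, -67)) = √((310 - 62*33) + (23 + (-67)²)) = √((310 - 2046) + (23 + 4489)) = √(-1736 + 4512) = √2776 = 2*√694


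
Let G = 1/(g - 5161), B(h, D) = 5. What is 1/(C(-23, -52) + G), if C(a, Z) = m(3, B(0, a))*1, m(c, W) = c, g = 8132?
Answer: 2971/8914 ≈ 0.33330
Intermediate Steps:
C(a, Z) = 3 (C(a, Z) = 3*1 = 3)
G = 1/2971 (G = 1/(8132 - 5161) = 1/2971 ≈ 0.00033659)
1/(C(-23, -52) + G) = 1/(3 + 1/2971) = 1/(8914/2971) = 2971/8914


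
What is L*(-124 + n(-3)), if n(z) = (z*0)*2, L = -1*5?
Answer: 620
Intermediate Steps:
L = -5
n(z) = 0 (n(z) = 0*2 = 0)
L*(-124 + n(-3)) = -5*(-124 + 0) = -5*(-124) = 620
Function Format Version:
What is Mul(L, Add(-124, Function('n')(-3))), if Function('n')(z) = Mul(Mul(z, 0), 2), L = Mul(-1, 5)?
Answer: 620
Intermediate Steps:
L = -5
Function('n')(z) = 0 (Function('n')(z) = Mul(0, 2) = 0)
Mul(L, Add(-124, Function('n')(-3))) = Mul(-5, Add(-124, 0)) = Mul(-5, -124) = 620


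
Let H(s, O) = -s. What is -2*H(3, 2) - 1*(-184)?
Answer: 190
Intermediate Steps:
-2*H(3, 2) - 1*(-184) = -(-2)*3 - 1*(-184) = -2*(-3) + 184 = 6 + 184 = 190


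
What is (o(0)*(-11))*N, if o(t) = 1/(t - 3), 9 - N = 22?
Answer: -143/3 ≈ -47.667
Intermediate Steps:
N = -13 (N = 9 - 1*22 = 9 - 22 = -13)
o(t) = 1/(-3 + t)
(o(0)*(-11))*N = (-11/(-3 + 0))*(-13) = (-11/(-3))*(-13) = -⅓*(-11)*(-13) = (11/3)*(-13) = -143/3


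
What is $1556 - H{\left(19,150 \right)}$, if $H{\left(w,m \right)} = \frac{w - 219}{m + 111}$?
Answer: $\frac{406316}{261} \approx 1556.8$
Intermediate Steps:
$H{\left(w,m \right)} = \frac{-219 + w}{111 + m}$
$1556 - H{\left(19,150 \right)} = 1556 - \frac{-219 + 19}{111 + 150} = 1556 - \frac{1}{261} \left(-200\right) = 1556 - - \frac{200}{261} = 1556 + \frac{200}{261} = \frac{406316}{261}$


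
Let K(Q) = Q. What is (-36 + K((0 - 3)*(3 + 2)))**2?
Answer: 2601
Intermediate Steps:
(-36 + K((0 - 3)*(3 + 2)))**2 = (-36 + (0 - 3)*(3 + 2))**2 = (-36 - 3*5)**2 = (-36 - 15)**2 = (-51)**2 = 2601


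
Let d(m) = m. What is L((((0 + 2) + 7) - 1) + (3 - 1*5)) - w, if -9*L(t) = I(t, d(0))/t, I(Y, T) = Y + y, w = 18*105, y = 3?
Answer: -11341/6 ≈ -1890.2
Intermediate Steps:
w = 1890
I(Y, T) = 3 + Y (I(Y, T) = Y + 3 = 3 + Y)
L(t) = -(3 + t)/(9*t)
L((((0 + 2) + 7) - 1) + (3 - 1*5)) - w = (-3 - ((((0 + 2) + 7) - 1) + (3 - 1*5)))/(9*((((0 + 2) + 7) - 1) + (3 - 1*5))) - 1*1890 = (-3 - (((2 + 7) - 1) + (3 - 5)))/(9*(((2 + 7) - 1) + (3 - 5))) - 1890 = (-3 - ((9 - 1) - 2))/(9*((9 - 1) - 2)) - 1890 = (-3 - (8 - 2))/(9*(8 - 2)) - 1890 = (⅑)*(-3 - 1*6)/6 - 1890 = (⅑)*(⅙)*(-3 - 6) - 1890 = (⅑)*(⅙)*(-9) - 1890 = -⅙ - 1890 = -11341/6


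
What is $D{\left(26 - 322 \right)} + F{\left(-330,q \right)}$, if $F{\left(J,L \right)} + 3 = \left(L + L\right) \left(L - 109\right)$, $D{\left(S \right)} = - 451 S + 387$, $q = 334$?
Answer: $284180$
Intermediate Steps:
$D{\left(S \right)} = 387 - 451 S$
$F{\left(J,L \right)} = -3 + 2 L \left(-109 + L\right)$ ($F{\left(J,L \right)} = -3 + \left(L + L\right) \left(L - 109\right) = -3 + 2 L \left(-109 + L\right)$)
$D{\left(26 - 322 \right)} + F{\left(-330,q \right)} = \left(387 - 451 \left(26 - 322\right)\right) - \left(72815 - 223112\right) = \left(387 - -133496\right) - -150297 = \left(387 + 133496\right) - -150297 = 133883 + 150297 = 284180$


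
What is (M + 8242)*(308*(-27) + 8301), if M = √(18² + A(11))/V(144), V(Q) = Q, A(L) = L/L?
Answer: -123630 - 25*√13/48 ≈ -1.2363e+5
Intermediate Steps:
A(L) = 1
M = 5*√13/144 (M = √(18² + 1)/144 = √(324 + 1)*(1/144) = √325*(1/144) = (5*√13)*(1/144) = 5*√13/144 ≈ 0.12519)
(M + 8242)*(308*(-27) + 8301) = (5*√13/144 + 8242)*(308*(-27) + 8301) = (8242 + 5*√13/144)*(-8316 + 8301) = (8242 + 5*√13/144)*(-15) = -123630 - 25*√13/48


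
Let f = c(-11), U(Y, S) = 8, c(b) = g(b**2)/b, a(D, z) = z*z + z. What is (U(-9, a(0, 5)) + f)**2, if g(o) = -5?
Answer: 8649/121 ≈ 71.479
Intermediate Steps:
a(D, z) = z + z**2 (a(D, z) = z**2 + z = z + z**2)
c(b) = -5/b
f = 5/11 (f = -5/(-11) = -5*(-1/11) = 5/11 ≈ 0.45455)
(U(-9, a(0, 5)) + f)**2 = (8 + 5/11)**2 = (93/11)**2 = 8649/121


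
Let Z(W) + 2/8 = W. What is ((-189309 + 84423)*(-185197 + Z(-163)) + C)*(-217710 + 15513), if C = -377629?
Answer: -7861952170325685/2 ≈ -3.9310e+15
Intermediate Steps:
Z(W) = -¼ + W
((-189309 + 84423)*(-185197 + Z(-163)) + C)*(-217710 + 15513) = ((-189309 + 84423)*(-185197 + (-¼ - 163)) - 377629)*(-217710 + 15513) = (-104886*(-185197 - 653/4) - 377629)*(-202197) = (-104886*(-741441/4) - 377629)*(-202197) = (38883390363/2 - 377629)*(-202197) = (38882635105/2)*(-202197) = -7861952170325685/2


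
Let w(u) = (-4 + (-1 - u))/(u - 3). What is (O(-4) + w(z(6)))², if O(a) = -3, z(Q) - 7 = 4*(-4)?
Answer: 100/9 ≈ 11.111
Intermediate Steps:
z(Q) = -9 (z(Q) = 7 + 4*(-4) = 7 - 16 = -9)
w(u) = (-5 - u)/(-3 + u)
(O(-4) + w(z(6)))² = (-3 + (-5 - 1*(-9))/(-3 - 9))² = (-3 + (-5 + 9)/(-12))² = (-3 - 1/12*4)² = (-3 - ⅓)² = (-10/3)² = 100/9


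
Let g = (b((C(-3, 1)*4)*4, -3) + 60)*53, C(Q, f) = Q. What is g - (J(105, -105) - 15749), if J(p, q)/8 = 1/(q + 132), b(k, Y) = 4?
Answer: 516799/27 ≈ 19141.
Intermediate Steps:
J(p, q) = 8/(132 + q) (J(p, q) = 8/(q + 132) = 8/(132 + q))
g = 3392 (g = (4 + 60)*53 = 64*53 = 3392)
g - (J(105, -105) - 15749) = 3392 - (8/(132 - 105) - 15749) = 3392 - (8/27 - 15749) = 3392 - 1*(-425215/27) = 3392 + 425215/27 = 516799/27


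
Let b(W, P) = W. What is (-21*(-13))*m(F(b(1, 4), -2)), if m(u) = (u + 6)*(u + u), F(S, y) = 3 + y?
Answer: 3822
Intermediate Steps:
m(u) = 2*u*(6 + u) (m(u) = (6 + u)*(2*u) = 2*u*(6 + u))
(-21*(-13))*m(F(b(1, 4), -2)) = (-21*(-13))*(2*(3 - 2)*(6 + (3 - 2))) = 273*(2*1*(6 + 1)) = 273*(2*1*7) = 273*14 = 3822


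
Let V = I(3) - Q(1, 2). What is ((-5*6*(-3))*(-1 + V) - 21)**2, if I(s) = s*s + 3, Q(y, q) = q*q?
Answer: 370881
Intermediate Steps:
Q(y, q) = q**2
I(s) = 3 + s**2 (I(s) = s**2 + 3 = 3 + s**2)
V = 8 (V = (3 + 3**2) - 1*2**2 = (3 + 9) - 1*4 = 12 - 4 = 8)
((-5*6*(-3))*(-1 + V) - 21)**2 = ((-5*6*(-3))*(-1 + 8) - 21)**2 = (-30*(-3)*7 - 21)**2 = (90*7 - 21)**2 = (630 - 21)**2 = 609**2 = 370881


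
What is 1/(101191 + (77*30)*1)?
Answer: 1/103501 ≈ 9.6617e-6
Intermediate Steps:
1/(101191 + (77*30)*1) = 1/(101191 + 2310*1) = 1/(101191 + 2310) = 1/103501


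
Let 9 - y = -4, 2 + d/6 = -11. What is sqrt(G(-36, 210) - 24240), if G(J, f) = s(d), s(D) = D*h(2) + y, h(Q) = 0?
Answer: I*sqrt(24227) ≈ 155.65*I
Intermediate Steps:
d = -78 (d = -12 + 6*(-11) = -12 - 66 = -78)
y = 13 (y = 9 - 1*(-4) = 9 + 4 = 13)
s(D) = 13 (s(D) = D*0 + 13 = 0 + 13 = 13)
G(J, f) = 13
sqrt(G(-36, 210) - 24240) = sqrt(13 - 24240) = sqrt(-24227) = I*sqrt(24227)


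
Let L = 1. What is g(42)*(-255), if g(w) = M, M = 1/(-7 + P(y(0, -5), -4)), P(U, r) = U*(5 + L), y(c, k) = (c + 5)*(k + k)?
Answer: 255/307 ≈ 0.83062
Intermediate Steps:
y(c, k) = 2*k*(5 + c) (y(c, k) = (5 + c)*(2*k) = 2*k*(5 + c))
P(U, r) = 6*U (P(U, r) = U*(5 + 1) = U*6 = 6*U)
M = -1/307 (M = 1/(-7 + 6*(2*(-5)*(5 + 0))) = 1/(-7 + 6*(2*(-5)*5)) = 1/(-7 + 6*(-50)) = 1/(-7 - 300) = 1/(-307) = -1/307 ≈ -0.0032573)
g(w) = -1/307
g(42)*(-255) = -1/307*(-255) = 255/307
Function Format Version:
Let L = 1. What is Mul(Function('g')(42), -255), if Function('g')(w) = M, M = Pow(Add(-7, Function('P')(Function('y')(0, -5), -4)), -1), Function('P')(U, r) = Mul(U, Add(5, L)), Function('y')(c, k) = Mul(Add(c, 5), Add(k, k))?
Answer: Rational(255, 307) ≈ 0.83062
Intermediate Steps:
Function('y')(c, k) = Mul(2, k, Add(5, c)) (Function('y')(c, k) = Mul(Add(5, c), Mul(2, k)) = Mul(2, k, Add(5, c)))
Function('P')(U, r) = Mul(6, U) (Function('P')(U, r) = Mul(U, Add(5, 1)) = Mul(U, 6) = Mul(6, U))
M = Rational(-1, 307) (M = Pow(Add(-7, Mul(6, Mul(2, -5, Add(5, 0)))), -1) = Pow(Add(-7, Mul(6, Mul(2, -5, 5))), -1) = Pow(Add(-7, Mul(6, -50)), -1) = Pow(Add(-7, -300), -1) = Pow(-307, -1) = Rational(-1, 307) ≈ -0.0032573)
Function('g')(w) = Rational(-1, 307)
Mul(Function('g')(42), -255) = Mul(Rational(-1, 307), -255) = Rational(255, 307)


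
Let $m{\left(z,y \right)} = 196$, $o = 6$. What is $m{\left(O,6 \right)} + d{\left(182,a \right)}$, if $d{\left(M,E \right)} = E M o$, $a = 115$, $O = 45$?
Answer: $125776$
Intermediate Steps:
$d{\left(M,E \right)} = 6 E M$ ($d{\left(M,E \right)} = E M 6 = 6 E M$)
$m{\left(O,6 \right)} + d{\left(182,a \right)} = 196 + 6 \cdot 115 \cdot 182 = 196 + 125580 = 125776$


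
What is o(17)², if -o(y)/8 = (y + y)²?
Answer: 85525504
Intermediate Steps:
o(y) = -32*y² (o(y) = -8*(y + y)² = -8*4*y² = -32*y²)
o(17)² = (-32*17²)² = (-32*289)² = (-9248)² = 85525504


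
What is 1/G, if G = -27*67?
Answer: -1/1809 ≈ -0.00055279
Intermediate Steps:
G = -1809
1/G = 1/(-1809) = -1/1809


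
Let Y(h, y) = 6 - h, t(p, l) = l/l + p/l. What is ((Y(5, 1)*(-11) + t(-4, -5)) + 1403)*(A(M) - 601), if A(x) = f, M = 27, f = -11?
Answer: -4265028/5 ≈ -8.5301e+5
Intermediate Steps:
t(p, l) = 1 + p/l
A(x) = -11
((Y(5, 1)*(-11) + t(-4, -5)) + 1403)*(A(M) - 601) = (((6 - 1*5)*(-11) + (-5 - 4)/(-5)) + 1403)*(-11 - 601) = (((6 - 5)*(-11) - ⅕*(-9)) + 1403)*(-612) = ((1*(-11) + 9/5) + 1403)*(-612) = ((-11 + 9/5) + 1403)*(-612) = (-46/5 + 1403)*(-612) = (6969/5)*(-612) = -4265028/5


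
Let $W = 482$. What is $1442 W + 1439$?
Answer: $696483$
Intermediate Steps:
$1442 W + 1439 = 1442 \cdot 482 + 1439 = 695044 + 1439 = 696483$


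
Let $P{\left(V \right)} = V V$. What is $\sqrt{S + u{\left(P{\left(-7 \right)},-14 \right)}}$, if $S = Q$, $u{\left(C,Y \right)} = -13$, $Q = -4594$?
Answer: $i \sqrt{4607} \approx 67.875 i$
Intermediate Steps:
$P{\left(V \right)} = V^{2}$
$S = -4594$
$\sqrt{S + u{\left(P{\left(-7 \right)},-14 \right)}} = \sqrt{-4594 - 13} = \sqrt{-4607} = i \sqrt{4607}$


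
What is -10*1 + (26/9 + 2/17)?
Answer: -1070/153 ≈ -6.9935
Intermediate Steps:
-10*1 + (26/9 + 2/17) = -10 + (26*(1/9) + 2*(1/17)) = -10 + (26/9 + 2/17) = -10 + 460/153 = -1070/153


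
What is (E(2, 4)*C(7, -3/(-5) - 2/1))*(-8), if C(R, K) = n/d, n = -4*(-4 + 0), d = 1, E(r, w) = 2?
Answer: -256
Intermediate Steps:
n = 16 (n = -4*(-4) = 16)
C(R, K) = 16 (C(R, K) = 16/1 = 16*1 = 16)
(E(2, 4)*C(7, -3/(-5) - 2/1))*(-8) = (2*16)*(-8) = 32*(-8) = -256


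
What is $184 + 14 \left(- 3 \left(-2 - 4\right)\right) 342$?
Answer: $86368$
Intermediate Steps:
$184 + 14 \left(- 3 \left(-2 - 4\right)\right) 342 = 184 + 14 \left(\left(-3\right) \left(-6\right)\right) 342 = 184 + 14 \cdot 18 \cdot 342 = 184 + 252 \cdot 342 = 184 + 86184 = 86368$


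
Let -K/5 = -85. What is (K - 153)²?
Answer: 73984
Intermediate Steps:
K = 425 (K = -5*(-85) = 425)
(K - 153)² = (425 - 153)² = 272² = 73984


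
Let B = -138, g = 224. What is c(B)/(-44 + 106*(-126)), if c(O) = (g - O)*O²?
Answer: -861741/1675 ≈ -514.47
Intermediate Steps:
c(O) = O²*(224 - O) (c(O) = (224 - O)*O² = O²*(224 - O))
c(B)/(-44 + 106*(-126)) = ((-138)²*(224 - 1*(-138)))/(-44 + 106*(-126)) = (19044*(224 + 138))/(-44 - 13356) = (19044*362)/(-13400) = 6893928*(-1/13400) = -861741/1675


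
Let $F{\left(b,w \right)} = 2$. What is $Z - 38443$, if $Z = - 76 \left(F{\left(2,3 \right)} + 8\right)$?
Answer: $-39203$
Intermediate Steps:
$Z = -760$ ($Z = - 76 \left(2 + 8\right) = \left(-76\right) 10 = -760$)
$Z - 38443 = -760 - 38443 = -39203$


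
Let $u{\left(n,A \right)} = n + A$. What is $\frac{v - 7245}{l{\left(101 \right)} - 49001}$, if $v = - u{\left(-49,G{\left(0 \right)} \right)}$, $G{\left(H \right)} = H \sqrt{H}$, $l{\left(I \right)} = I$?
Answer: $\frac{1799}{12225} \approx 0.14716$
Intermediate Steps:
$G{\left(H \right)} = H^{\frac{3}{2}}$
$u{\left(n,A \right)} = A + n$
$v = 49$ ($v = - (0^{\frac{3}{2}} - 49) = - (0 - 49) = \left(-1\right) \left(-49\right) = 49$)
$\frac{v - 7245}{l{\left(101 \right)} - 49001} = \frac{49 - 7245}{101 - 49001} = - \frac{7196}{-48900} = \left(-7196\right) \left(- \frac{1}{48900}\right) = \frac{1799}{12225}$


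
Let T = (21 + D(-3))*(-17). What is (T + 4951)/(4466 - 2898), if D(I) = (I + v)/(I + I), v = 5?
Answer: 13799/4704 ≈ 2.9335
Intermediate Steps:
D(I) = (5 + I)/(2*I) (D(I) = (I + 5)/(I + I) = (5 + I)/((2*I)) = (5 + I)*(1/(2*I)) = (5 + I)/(2*I))
T = -1054/3 (T = (21 + (½)*(5 - 3)/(-3))*(-17) = (21 + (½)*(-⅓)*2)*(-17) = (21 - ⅓)*(-17) = (62/3)*(-17) = -1054/3 ≈ -351.33)
(T + 4951)/(4466 - 2898) = (-1054/3 + 4951)/(4466 - 2898) = (13799/3)/1568 = (13799/3)*(1/1568) = 13799/4704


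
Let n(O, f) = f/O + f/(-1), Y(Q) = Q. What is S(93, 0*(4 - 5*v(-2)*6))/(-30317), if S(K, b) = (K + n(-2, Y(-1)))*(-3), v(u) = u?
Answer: 81/8662 ≈ 0.0093512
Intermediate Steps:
n(O, f) = -f + f/O (n(O, f) = f/O + f*(-1) = f/O - f = -f + f/O)
S(K, b) = -9/2 - 3*K (S(K, b) = (K + (-1*(-1) - 1/(-2)))*(-3) = (K + (1 - 1*(-½)))*(-3) = (K + (1 + ½))*(-3) = (K + 3/2)*(-3) = (3/2 + K)*(-3) = -9/2 - 3*K)
S(93, 0*(4 - 5*v(-2)*6))/(-30317) = (-9/2 - 3*93)/(-30317) = (-9/2 - 279)*(-1/30317) = -567/2*(-1/30317) = 81/8662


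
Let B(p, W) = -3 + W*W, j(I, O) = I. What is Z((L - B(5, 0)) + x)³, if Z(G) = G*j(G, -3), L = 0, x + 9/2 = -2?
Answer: 117649/64 ≈ 1838.3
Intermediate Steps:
x = -13/2 (x = -9/2 - 2 = -13/2 ≈ -6.5000)
B(p, W) = -3 + W²
Z(G) = G² (Z(G) = G*G = G²)
Z((L - B(5, 0)) + x)³ = (((0 - (-3 + 0²)) - 13/2)²)³ = (((0 - (-3 + 0)) - 13/2)²)³ = (((0 - 1*(-3)) - 13/2)²)³ = (((0 + 3) - 13/2)²)³ = ((3 - 13/2)²)³ = ((-7/2)²)³ = (49/4)³ = 117649/64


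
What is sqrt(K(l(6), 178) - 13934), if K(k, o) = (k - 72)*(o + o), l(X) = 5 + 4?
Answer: I*sqrt(36362) ≈ 190.69*I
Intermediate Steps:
l(X) = 9
K(k, o) = 2*o*(-72 + k) (K(k, o) = (-72 + k)*(2*o) = 2*o*(-72 + k))
sqrt(K(l(6), 178) - 13934) = sqrt(2*178*(-72 + 9) - 13934) = sqrt(2*178*(-63) - 13934) = sqrt(-22428 - 13934) = sqrt(-36362) = I*sqrt(36362)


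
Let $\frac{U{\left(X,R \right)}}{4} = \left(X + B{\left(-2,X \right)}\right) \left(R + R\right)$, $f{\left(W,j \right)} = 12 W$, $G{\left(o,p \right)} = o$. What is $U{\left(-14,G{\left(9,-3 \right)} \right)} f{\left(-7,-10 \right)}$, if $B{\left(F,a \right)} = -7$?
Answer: $127008$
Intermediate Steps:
$U{\left(X,R \right)} = 8 R \left(-7 + X\right)$ ($U{\left(X,R \right)} = 4 \left(X - 7\right) \left(R + R\right) = 4 \left(-7 + X\right) 2 R = 4 \cdot 2 R \left(-7 + X\right) = 8 R \left(-7 + X\right)$)
$U{\left(-14,G{\left(9,-3 \right)} \right)} f{\left(-7,-10 \right)} = 8 \cdot 9 \left(-7 - 14\right) 12 \left(-7\right) = 8 \cdot 9 \left(-21\right) \left(-84\right) = \left(-1512\right) \left(-84\right) = 127008$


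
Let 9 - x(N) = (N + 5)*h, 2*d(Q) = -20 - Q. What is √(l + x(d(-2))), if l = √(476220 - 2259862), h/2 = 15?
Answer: √(129 + I*√1783642) ≈ 27.118 + 24.625*I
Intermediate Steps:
d(Q) = -10 - Q/2 (d(Q) = (-20 - Q)/2 = -10 - Q/2)
h = 30 (h = 2*15 = 30)
x(N) = -141 - 30*N (x(N) = 9 - (N + 5)*30 = 9 - (5 + N)*30 = 9 - (150 + 30*N) = 9 + (-150 - 30*N) = -141 - 30*N)
l = I*√1783642 (l = √(-1783642) = I*√1783642 ≈ 1335.5*I)
√(l + x(d(-2))) = √(I*√1783642 + (-141 - 30*(-10 - ½*(-2)))) = √(I*√1783642 + (-141 - 30*(-10 + 1))) = √(I*√1783642 + (-141 - 30*(-9))) = √(I*√1783642 + (-141 + 270)) = √(I*√1783642 + 129) = √(129 + I*√1783642)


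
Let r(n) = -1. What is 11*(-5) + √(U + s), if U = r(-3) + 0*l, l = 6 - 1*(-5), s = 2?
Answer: -54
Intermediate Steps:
l = 11 (l = 6 + 5 = 11)
U = -1 (U = -1 + 0*11 = -1 + 0 = -1)
11*(-5) + √(U + s) = 11*(-5) + √(-1 + 2) = -55 + √1 = -55 + 1 = -54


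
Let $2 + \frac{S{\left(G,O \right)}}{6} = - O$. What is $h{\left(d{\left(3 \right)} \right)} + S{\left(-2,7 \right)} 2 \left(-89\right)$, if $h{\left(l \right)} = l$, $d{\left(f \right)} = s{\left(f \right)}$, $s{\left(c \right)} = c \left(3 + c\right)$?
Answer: $9630$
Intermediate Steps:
$S{\left(G,O \right)} = -12 - 6 O$ ($S{\left(G,O \right)} = -12 + 6 \left(- O\right) = -12 - 6 O$)
$d{\left(f \right)} = f \left(3 + f\right)$
$h{\left(d{\left(3 \right)} \right)} + S{\left(-2,7 \right)} 2 \left(-89\right) = 3 \left(3 + 3\right) + \left(-12 - 42\right) 2 \left(-89\right) = 3 \cdot 6 + \left(-12 - 42\right) 2 \left(-89\right) = 18 + \left(-54\right) 2 \left(-89\right) = 18 - -9612 = 18 + 9612 = 9630$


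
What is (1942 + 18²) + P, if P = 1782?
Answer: 4048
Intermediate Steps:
(1942 + 18²) + P = (1942 + 18²) + 1782 = (1942 + 324) + 1782 = 2266 + 1782 = 4048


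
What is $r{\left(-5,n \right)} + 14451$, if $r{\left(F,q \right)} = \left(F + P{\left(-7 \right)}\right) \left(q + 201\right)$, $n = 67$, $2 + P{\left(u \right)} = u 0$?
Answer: $12575$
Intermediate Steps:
$P{\left(u \right)} = -2$ ($P{\left(u \right)} = -2 + u 0 = -2 + 0 = -2$)
$r{\left(F,q \right)} = \left(-2 + F\right) \left(201 + q\right)$ ($r{\left(F,q \right)} = \left(F - 2\right) \left(q + 201\right) = \left(-2 + F\right) \left(201 + q\right)$)
$r{\left(-5,n \right)} + 14451 = \left(-402 - 134 + 201 \left(-5\right) - 335\right) + 14451 = \left(-402 - 134 - 1005 - 335\right) + 14451 = -1876 + 14451 = 12575$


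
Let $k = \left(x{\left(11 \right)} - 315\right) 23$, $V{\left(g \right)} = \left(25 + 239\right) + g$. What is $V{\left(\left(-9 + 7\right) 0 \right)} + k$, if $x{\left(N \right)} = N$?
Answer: $-6728$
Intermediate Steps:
$V{\left(g \right)} = 264 + g$
$k = -6992$ ($k = \left(11 - 315\right) 23 = \left(-304\right) 23 = -6992$)
$V{\left(\left(-9 + 7\right) 0 \right)} + k = \left(264 + \left(-9 + 7\right) 0\right) - 6992 = \left(264 - 0\right) - 6992 = \left(264 + 0\right) - 6992 = 264 - 6992 = -6728$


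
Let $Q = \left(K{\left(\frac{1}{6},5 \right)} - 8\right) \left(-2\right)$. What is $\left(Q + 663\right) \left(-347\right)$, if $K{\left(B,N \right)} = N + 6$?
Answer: $-227979$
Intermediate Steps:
$K{\left(B,N \right)} = 6 + N$
$Q = -6$ ($Q = \left(\left(6 + 5\right) - 8\right) \left(-2\right) = \left(11 - 8\right) \left(-2\right) = 3 \left(-2\right) = -6$)
$\left(Q + 663\right) \left(-347\right) = \left(-6 + 663\right) \left(-347\right) = 657 \left(-347\right) = -227979$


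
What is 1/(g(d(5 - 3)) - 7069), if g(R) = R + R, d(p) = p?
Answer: -1/7065 ≈ -0.00014154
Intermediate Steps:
g(R) = 2*R
1/(g(d(5 - 3)) - 7069) = 1/(2*(5 - 3) - 7069) = 1/(2*2 - 7069) = 1/(4 - 7069) = 1/(-7065) = -1/7065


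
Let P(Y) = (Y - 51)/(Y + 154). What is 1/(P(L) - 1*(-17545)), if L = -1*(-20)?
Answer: 174/3052799 ≈ 5.6997e-5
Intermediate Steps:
L = 20
P(Y) = (-51 + Y)/(154 + Y)
1/(P(L) - 1*(-17545)) = 1/((-51 + 20)/(154 + 20) - 1*(-17545)) = 1/(-31/174 + 17545) = 1/(3052799/174) = 174/3052799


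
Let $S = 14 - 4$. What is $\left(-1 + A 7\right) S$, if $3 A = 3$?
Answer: $60$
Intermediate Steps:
$A = 1$ ($A = \frac{1}{3} \cdot 3 = 1$)
$S = 10$
$\left(-1 + A 7\right) S = \left(-1 + 1 \cdot 7\right) 10 = \left(-1 + 7\right) 10 = 6 \cdot 10 = 60$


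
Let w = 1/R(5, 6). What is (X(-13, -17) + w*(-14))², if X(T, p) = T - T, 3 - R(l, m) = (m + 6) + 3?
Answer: 49/36 ≈ 1.3611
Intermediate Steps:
R(l, m) = -6 - m (R(l, m) = 3 - ((m + 6) + 3) = 3 - ((6 + m) + 3) = 3 - (9 + m) = 3 + (-9 - m) = -6 - m)
X(T, p) = 0
w = -1/12 (w = 1/(-6 - 1*6) = 1/(-6 - 6) = 1/(-12) = -1/12 ≈ -0.083333)
(X(-13, -17) + w*(-14))² = (0 - 1/12*(-14))² = (0 + 7/6)² = (7/6)² = 49/36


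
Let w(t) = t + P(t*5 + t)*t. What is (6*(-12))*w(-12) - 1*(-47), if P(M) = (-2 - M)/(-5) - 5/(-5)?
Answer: -10321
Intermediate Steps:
P(M) = 7/5 + M/5 (P(M) = (-2 - M)*(-⅕) - 5*(-⅕) = (⅖ + M/5) + 1 = 7/5 + M/5)
w(t) = t + t*(7/5 + 6*t/5) (w(t) = t + (7/5 + (t*5 + t)/5)*t = t + (7/5 + (5*t + t)/5)*t = t + (7/5 + (6*t)/5)*t = t + (7/5 + 6*t/5)*t = t + t*(7/5 + 6*t/5))
(6*(-12))*w(-12) - 1*(-47) = (6*(-12))*((6/5)*(-12)*(2 - 12)) - 1*(-47) = -432*(-12)*(-10)/5 + 47 = -72*144 + 47 = -10368 + 47 = -10321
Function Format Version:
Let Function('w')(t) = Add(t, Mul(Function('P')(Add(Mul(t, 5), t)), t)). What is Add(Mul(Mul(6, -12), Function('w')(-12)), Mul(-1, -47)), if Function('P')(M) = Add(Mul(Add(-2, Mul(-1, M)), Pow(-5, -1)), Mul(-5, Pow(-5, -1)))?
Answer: -10321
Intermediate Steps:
Function('P')(M) = Add(Rational(7, 5), Mul(Rational(1, 5), M)) (Function('P')(M) = Add(Mul(Add(-2, Mul(-1, M)), Rational(-1, 5)), Mul(-5, Rational(-1, 5))) = Add(Add(Rational(2, 5), Mul(Rational(1, 5), M)), 1) = Add(Rational(7, 5), Mul(Rational(1, 5), M)))
Function('w')(t) = Add(t, Mul(t, Add(Rational(7, 5), Mul(Rational(6, 5), t)))) (Function('w')(t) = Add(t, Mul(Add(Rational(7, 5), Mul(Rational(1, 5), Add(Mul(t, 5), t))), t)) = Add(t, Mul(Add(Rational(7, 5), Mul(Rational(1, 5), Add(Mul(5, t), t))), t)) = Add(t, Mul(Add(Rational(7, 5), Mul(Rational(1, 5), Mul(6, t))), t)) = Add(t, Mul(Add(Rational(7, 5), Mul(Rational(6, 5), t)), t)) = Add(t, Mul(t, Add(Rational(7, 5), Mul(Rational(6, 5), t)))))
Add(Mul(Mul(6, -12), Function('w')(-12)), Mul(-1, -47)) = Add(Mul(Mul(6, -12), Mul(Rational(6, 5), -12, Add(2, -12))), Mul(-1, -47)) = Add(Mul(-72, Mul(Rational(6, 5), -12, -10)), 47) = Add(Mul(-72, 144), 47) = Add(-10368, 47) = -10321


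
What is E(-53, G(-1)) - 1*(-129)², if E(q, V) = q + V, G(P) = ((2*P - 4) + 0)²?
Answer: -16658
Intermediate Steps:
G(P) = (-4 + 2*P)² (G(P) = ((-4 + 2*P) + 0)² = (-4 + 2*P)²)
E(q, V) = V + q
E(-53, G(-1)) - 1*(-129)² = (4*(-2 - 1)² - 53) - 1*(-129)² = (4*(-3)² - 53) - 1*16641 = (4*9 - 53) - 16641 = (36 - 53) - 16641 = -17 - 16641 = -16658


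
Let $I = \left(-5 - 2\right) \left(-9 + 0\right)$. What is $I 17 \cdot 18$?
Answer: $19278$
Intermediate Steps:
$I = 63$ ($I = \left(-7\right) \left(-9\right) = 63$)
$I 17 \cdot 18 = 63 \cdot 17 \cdot 18 = 1071 \cdot 18 = 19278$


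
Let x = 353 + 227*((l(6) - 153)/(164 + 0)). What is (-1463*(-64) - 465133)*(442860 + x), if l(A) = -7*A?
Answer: -658215205687/4 ≈ -1.6455e+11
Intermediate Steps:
x = 13627/164 (x = 353 + 227*((-7*6 - 153)/(164 + 0)) = 353 + 227*((-42 - 153)/164) = 353 + 227*(-195*1/164) = 353 + 227*(-195/164) = 353 - 44265/164 = 13627/164 ≈ 83.091)
(-1463*(-64) - 465133)*(442860 + x) = (-1463*(-64) - 465133)*(442860 + 13627/164) = (93632 - 465133)*(72642667/164) = -371501*72642667/164 = -658215205687/4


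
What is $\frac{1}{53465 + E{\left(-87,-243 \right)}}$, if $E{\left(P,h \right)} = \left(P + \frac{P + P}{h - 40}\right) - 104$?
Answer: $\frac{283}{15076716} \approx 1.8771 \cdot 10^{-5}$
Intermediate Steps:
$E{\left(P,h \right)} = -104 + P + \frac{2 P}{-40 + h}$ ($E{\left(P,h \right)} = \left(P + \frac{2 P}{-40 + h}\right) - 104 = -104 + P + \frac{2 P}{-40 + h}$)
$\frac{1}{53465 + E{\left(-87,-243 \right)}} = \frac{1}{53465 + \frac{4160 - -25272 - -3306 - -21141}{-40 - 243}} = \frac{1}{53465 + \frac{4160 + 25272 + 3306 + 21141}{-283}} = \frac{1}{53465 - \frac{53879}{283}} = \frac{1}{\frac{15076716}{283}} = \frac{283}{15076716}$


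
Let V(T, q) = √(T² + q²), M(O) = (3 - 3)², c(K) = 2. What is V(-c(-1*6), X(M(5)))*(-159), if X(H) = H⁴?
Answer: -318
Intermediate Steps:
M(O) = 0 (M(O) = 0² = 0)
V(-c(-1*6), X(M(5)))*(-159) = √((-1*2)² + (0⁴)²)*(-159) = √((-2)² + 0²)*(-159) = √(4 + 0)*(-159) = √4*(-159) = 2*(-159) = -318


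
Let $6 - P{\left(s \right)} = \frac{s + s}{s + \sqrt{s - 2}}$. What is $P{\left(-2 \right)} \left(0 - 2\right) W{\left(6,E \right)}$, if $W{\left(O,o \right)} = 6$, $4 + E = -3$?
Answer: $-60 + 12 i \approx -60.0 + 12.0 i$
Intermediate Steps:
$E = -7$ ($E = -4 - 3 = -7$)
$P{\left(s \right)} = 6 - \frac{2 s}{s + \sqrt{-2 + s}}$ ($P{\left(s \right)} = 6 - \frac{s + s}{s + \sqrt{s - 2}} = 6 - \frac{2 s}{s + \sqrt{-2 + s}}$)
$P{\left(-2 \right)} \left(0 - 2\right) W{\left(6,E \right)} = \frac{2 \left(2 \left(-2\right) + 3 \sqrt{-2 - 2}\right)}{-2 + \sqrt{-2 - 2}} \left(0 - 2\right) 6 = \frac{2 \left(-4 + 3 \sqrt{-4}\right)}{-2 + \sqrt{-4}} \left(\left(-2\right) 6\right) = \frac{2 \left(-4 + 3 \cdot 2 i\right)}{-2 + 2 i} \left(-12\right) = 2 \frac{-2 - 2 i}{8} \left(-4 + 6 i\right) \left(-12\right) = \frac{\left(-4 + 6 i\right) \left(-2 - 2 i\right)}{4} \left(-12\right) = - 3 \left(-4 + 6 i\right) \left(-2 - 2 i\right)$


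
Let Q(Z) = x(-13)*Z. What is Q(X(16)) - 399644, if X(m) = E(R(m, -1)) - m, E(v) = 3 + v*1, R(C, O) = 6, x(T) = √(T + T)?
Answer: -399644 - 7*I*√26 ≈ -3.9964e+5 - 35.693*I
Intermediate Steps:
x(T) = √2*√T (x(T) = √(2*T) = √2*√T)
E(v) = 3 + v
X(m) = 9 - m (X(m) = (3 + 6) - m = 9 - m)
Q(Z) = I*Z*√26 (Q(Z) = (√2*√(-13))*Z = (√2*(I*√13))*Z = (I*√26)*Z = I*Z*√26)
Q(X(16)) - 399644 = I*(9 - 1*16)*√26 - 399644 = I*(9 - 16)*√26 - 399644 = I*(-7)*√26 - 399644 = -7*I*√26 - 399644 = -399644 - 7*I*√26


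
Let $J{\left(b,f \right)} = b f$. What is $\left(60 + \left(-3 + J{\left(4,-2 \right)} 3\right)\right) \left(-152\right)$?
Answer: $-5016$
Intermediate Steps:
$\left(60 + \left(-3 + J{\left(4,-2 \right)} 3\right)\right) \left(-152\right) = \left(60 + \left(-3 + 4 \left(-2\right) 3\right)\right) \left(-152\right) = \left(60 - 27\right) \left(-152\right) = 33 \left(-152\right) = -5016$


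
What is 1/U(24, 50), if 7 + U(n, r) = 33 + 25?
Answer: 1/51 ≈ 0.019608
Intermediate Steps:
U(n, r) = 51 (U(n, r) = -7 + (33 + 25) = -7 + 58 = 51)
1/U(24, 50) = 1/51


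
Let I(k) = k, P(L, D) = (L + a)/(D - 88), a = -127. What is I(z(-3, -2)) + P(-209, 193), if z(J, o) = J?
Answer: -31/5 ≈ -6.2000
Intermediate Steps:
P(L, D) = (-127 + L)/(-88 + D) (P(L, D) = (L - 127)/(D - 88) = (-127 + L)/(-88 + D))
I(z(-3, -2)) + P(-209, 193) = -3 + (-127 - 209)/(-88 + 193) = -3 - 336/105 = -3 + (1/105)*(-336) = -3 - 16/5 = -31/5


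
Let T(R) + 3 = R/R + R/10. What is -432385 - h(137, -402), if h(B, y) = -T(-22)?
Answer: -2161946/5 ≈ -4.3239e+5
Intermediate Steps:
T(R) = -2 + R/10 (T(R) = -3 + (R/R + R/10) = -3 + (1 + R*(⅒)) = -3 + (1 + R/10) = -2 + R/10)
h(B, y) = 21/5 (h(B, y) = -(-2 + (⅒)*(-22)) = -(-2 - 11/5) = -1*(-21/5) = 21/5)
-432385 - h(137, -402) = -432385 - 1*21/5 = -432385 - 21/5 = -2161946/5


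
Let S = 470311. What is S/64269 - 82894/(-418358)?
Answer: 101042941912/13443725151 ≈ 7.5160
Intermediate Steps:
S/64269 - 82894/(-418358) = 470311/64269 - 82894/(-418358) = 470311*(1/64269) - 82894*(-1/418358) = 470311/64269 + 41447/209179 = 101042941912/13443725151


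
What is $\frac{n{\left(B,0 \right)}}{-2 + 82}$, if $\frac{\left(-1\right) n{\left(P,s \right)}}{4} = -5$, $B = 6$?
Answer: $\frac{1}{4} \approx 0.25$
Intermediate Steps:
$n{\left(P,s \right)} = 20$ ($n{\left(P,s \right)} = \left(-4\right) \left(-5\right) = 20$)
$\frac{n{\left(B,0 \right)}}{-2 + 82} = \frac{20}{-2 + 82} = \frac{20}{80} = 20 \cdot \frac{1}{80} = \frac{1}{4}$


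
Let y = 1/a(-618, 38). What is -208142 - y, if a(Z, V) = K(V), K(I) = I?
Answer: -7909397/38 ≈ -2.0814e+5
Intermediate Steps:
a(Z, V) = V
y = 1/38 ≈ 0.026316
-208142 - y = -208142 - 1*1/38 = -208142 - 1/38 = -7909397/38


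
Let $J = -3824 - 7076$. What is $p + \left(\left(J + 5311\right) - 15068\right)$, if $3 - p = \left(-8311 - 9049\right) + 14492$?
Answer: $-17786$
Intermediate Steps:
$J = -10900$
$p = 2871$ ($p = 3 - \left(\left(-8311 - 9049\right) + 14492\right) = 3 - \left(-17360 + 14492\right) = 3 - -2868 = 3 + 2868 = 2871$)
$p + \left(\left(J + 5311\right) - 15068\right) = 2871 + \left(\left(-10900 + 5311\right) - 15068\right) = 2871 - 20657 = -17786$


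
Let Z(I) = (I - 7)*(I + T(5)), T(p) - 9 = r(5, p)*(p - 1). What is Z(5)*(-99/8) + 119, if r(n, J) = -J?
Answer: -59/2 ≈ -29.500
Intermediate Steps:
T(p) = 9 - p*(-1 + p) (T(p) = 9 + (-p)*(p - 1) = 9 + (-p)*(-1 + p) = 9 - p*(-1 + p))
Z(I) = (-11 + I)*(-7 + I) (Z(I) = (I - 7)*(I + (9 + 5 - 1*5**2)) = (-7 + I)*(I + (9 + 5 - 1*25)) = (-7 + I)*(I + (9 + 5 - 25)) = (-7 + I)*(I - 11) = (-7 + I)*(-11 + I) = (-11 + I)*(-7 + I))
Z(5)*(-99/8) + 119 = (77 + 5**2 - 18*5)*(-99/8) + 119 = (77 + 25 - 90)*(-99*1/8) + 119 = 12*(-99/8) + 119 = -297/2 + 119 = -59/2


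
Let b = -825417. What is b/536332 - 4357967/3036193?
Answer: -254918024975/85705656004 ≈ -2.9743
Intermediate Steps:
b/536332 - 4357967/3036193 = -825417/536332 - 4357967/3036193 = -825417*1/536332 - 4357967*1/3036193 = -43443/28228 - 4357967/3036193 = -254918024975/85705656004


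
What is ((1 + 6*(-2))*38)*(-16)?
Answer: 6688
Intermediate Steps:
((1 + 6*(-2))*38)*(-16) = ((1 - 12)*38)*(-16) = -11*38*(-16) = -418*(-16) = 6688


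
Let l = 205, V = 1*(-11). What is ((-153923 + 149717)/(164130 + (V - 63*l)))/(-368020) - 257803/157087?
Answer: -1024694989071737/624377021065640 ≈ -1.6411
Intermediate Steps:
V = -11
((-153923 + 149717)/(164130 + (V - 63*l)))/(-368020) - 257803/157087 = ((-153923 + 149717)/(164130 + (-11 - 63*205)))/(-368020) - 257803/157087 = -4206/(164130 + (-11 - 12915))*(-1/368020) - 257803*1/157087 = -4206/(164130 - 12926)*(-1/368020) - 36829/22441 = -4206/151204*(-1/368020) - 36829/22441 = -4206*1/151204*(-1/368020) - 36829/22441 = -2103/75602*(-1/368020) - 36829/22441 = 2103/27823048040 - 36829/22441 = -1024694989071737/624377021065640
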